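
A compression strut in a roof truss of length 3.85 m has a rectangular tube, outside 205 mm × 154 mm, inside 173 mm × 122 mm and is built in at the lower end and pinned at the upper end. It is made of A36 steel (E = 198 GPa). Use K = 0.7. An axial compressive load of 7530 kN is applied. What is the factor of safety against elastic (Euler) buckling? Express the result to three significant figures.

Weak-axis I_min = (h_o·b_o³ − h_i·b_i³)/12 with b_o = 154, b_i = 122.0 mm (shorter outer/inner sides).
I_min = (205×154³ − 173.0×122.0³)/12 = 3.621×10^7 mm⁴
I = 3.621×10^7 mm⁴ = 3.621×10^-5 m⁴
Effective length L_e = K·L = 0.7 × 3.85 = 2.695 m
P_cr = π²EI / L_e² = π² × 198×10⁹ × 3.621×10^-5 / 2.695² = 9.744×10^6 N
Factor of safety n = P_cr / P = 9743.8 / 7530 = 1.29

n ≈ 1.29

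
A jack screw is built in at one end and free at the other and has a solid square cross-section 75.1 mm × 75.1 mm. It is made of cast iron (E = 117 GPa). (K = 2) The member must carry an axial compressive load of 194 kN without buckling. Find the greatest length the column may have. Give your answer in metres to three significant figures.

I = a⁴/12 = 75.1⁴/12 = 2.651×10^6 mm⁴
I = 2.651×10^-6 m⁴
At the buckling limit P_cr = P = 1.940×10^5 N
From P_cr = π²EI/(K·L)²:  L = (1/K)·√(π²EI/P_cr) = (1/2)·√(π²×1.17×10^11×2.651×10^-6/1.940×10^5)
L = 1.99 m

L_max ≈ 1.99 m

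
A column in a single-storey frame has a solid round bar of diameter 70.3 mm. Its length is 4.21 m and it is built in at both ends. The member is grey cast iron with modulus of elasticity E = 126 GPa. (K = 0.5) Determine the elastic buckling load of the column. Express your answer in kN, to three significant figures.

I = πd⁴/64 = π×70.3⁴/64 = 1.199×10^6 mm⁴
I = 1.199×10^6 mm⁴ = 1.199×10^-6 m⁴
Effective length L_e = K·L = 0.5 × 4.21 = 2.105 m
P_cr = π²EI / L_e² = π² × 126×10⁹ × 1.199×10^-6 / 2.105² = 3.365×10^5 N

P_cr ≈ 336 kN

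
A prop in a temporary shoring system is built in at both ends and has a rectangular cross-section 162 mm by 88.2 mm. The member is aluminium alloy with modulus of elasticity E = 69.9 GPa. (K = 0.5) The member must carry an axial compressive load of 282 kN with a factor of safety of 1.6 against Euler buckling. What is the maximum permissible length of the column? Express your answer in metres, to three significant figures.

Buckling occurs about the weak axis: I_min = h·b³/12 with b = 88.2 mm (the shorter side).
I_min = 162×88.2³/12 = 9.263×10^6 mm⁴
I = 9.263×10^-6 m⁴
Required critical load P_cr = n·P = 1.6 × 282 = 451.2 kN = 4.512×10^5 N
From P_cr = π²EI/(K·L)²:  L = (1/K)·√(π²EI/P_cr) = (1/0.5)·√(π²×6.99×10^10×9.263×10^-6/4.512×10^5)
L = 7.53 m

L_max ≈ 7.53 m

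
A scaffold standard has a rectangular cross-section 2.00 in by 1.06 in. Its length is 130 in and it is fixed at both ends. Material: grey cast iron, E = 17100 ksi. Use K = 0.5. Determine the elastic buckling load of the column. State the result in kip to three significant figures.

Buckling occurs about the weak axis: I_min = h·b³/12 with b = 1.06 in (the shorter side).
I_min = 2.00×1.06³/12 = 0.1985 in⁴
Effective length L_e = K·L = 0.5 × 130 = 65.00 in
P_cr = π²EI / L_e² = π² × 17100×10³ × 0.1985 / 65.00² = 7.929×10^3 lb

P_cr ≈ 7.93 kip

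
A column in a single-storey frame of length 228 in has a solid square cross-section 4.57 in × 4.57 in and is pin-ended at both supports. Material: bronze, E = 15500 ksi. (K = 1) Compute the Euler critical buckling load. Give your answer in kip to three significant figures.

P_cr ≈ 107 kip

I = a⁴/12 = 4.57⁴/12 = 36.35 in⁴
Effective length L_e = K·L = 1 × 228 = 228.0 in
P_cr = π²EI / L_e² = π² × 15500×10³ × 36.35 / 228.0² = 1.070×10^5 lb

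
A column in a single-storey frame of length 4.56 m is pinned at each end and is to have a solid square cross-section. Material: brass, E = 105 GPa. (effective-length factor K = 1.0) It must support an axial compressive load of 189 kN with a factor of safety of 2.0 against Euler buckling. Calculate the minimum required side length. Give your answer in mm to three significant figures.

a ≈ 97.7 mm

Required P_cr = n·P = 2.0 × 189 = 378.0 kN
L_e = K·L = 1 × 4.56 = 4.560 m
Required I = P_cr·L_e²/(π²E) = 3.780×10^5 × 4.560² / (π² × 1.05×10^11) = 7.585×10^-6 m⁴
I_req = 7.585×10^6 mm⁴
Solid square: I = a⁴/12  ⇒  a = (12I)^(1/4) = (12×7.585×10^6)^(1/4) = 97.7 mm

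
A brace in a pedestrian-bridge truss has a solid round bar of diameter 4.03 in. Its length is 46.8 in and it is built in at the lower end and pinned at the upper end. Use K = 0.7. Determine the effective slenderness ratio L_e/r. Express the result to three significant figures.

λ ≈ 32.5

For a solid circle r = d/4 = 4.03/4 = 1.008 in
L_e = K·L = 0.7 × 46.8 = 32.76 in
λ = L_e / r_min = 32.760 / 1.008 = 32.5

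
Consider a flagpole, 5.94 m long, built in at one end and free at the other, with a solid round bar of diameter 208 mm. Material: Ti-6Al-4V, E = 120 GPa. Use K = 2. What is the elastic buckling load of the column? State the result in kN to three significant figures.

I = πd⁴/64 = π×208⁴/64 = 9.188×10^7 mm⁴
I = 9.188×10^7 mm⁴ = 9.188×10^-5 m⁴
Effective length L_e = K·L = 2 × 5.94 = 11.88 m
P_cr = π²EI / L_e² = π² × 120×10⁹ × 9.188×10^-5 / 11.88² = 7.710×10^5 N

P_cr ≈ 771 kN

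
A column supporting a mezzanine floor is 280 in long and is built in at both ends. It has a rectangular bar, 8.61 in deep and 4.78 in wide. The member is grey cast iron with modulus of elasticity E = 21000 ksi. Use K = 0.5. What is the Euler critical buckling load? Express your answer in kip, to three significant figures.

Buckling occurs about the weak axis: I_min = h·b³/12 with b = 4.78 in (the shorter side).
I_min = 8.61×4.78³/12 = 78.36 in⁴
Effective length L_e = K·L = 0.5 × 280 = 140.0 in
P_cr = π²EI / L_e² = π² × 21000×10³ × 78.36 / 140.0² = 8.286×10^5 lb

P_cr ≈ 829 kip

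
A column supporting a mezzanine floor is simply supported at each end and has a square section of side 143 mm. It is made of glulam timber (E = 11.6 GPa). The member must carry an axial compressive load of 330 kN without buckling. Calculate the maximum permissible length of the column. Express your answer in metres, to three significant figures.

I = a⁴/12 = 143⁴/12 = 3.485×10^7 mm⁴
I = 3.485×10^-5 m⁴
At the buckling limit P_cr = P = 3.300×10^5 N
From P_cr = π²EI/(K·L)²:  L = (1/K)·√(π²EI/P_cr) = (1/1)·√(π²×1.16×10^10×3.485×10^-5/3.300×10^5)
L = 3.48 m

L_max ≈ 3.48 m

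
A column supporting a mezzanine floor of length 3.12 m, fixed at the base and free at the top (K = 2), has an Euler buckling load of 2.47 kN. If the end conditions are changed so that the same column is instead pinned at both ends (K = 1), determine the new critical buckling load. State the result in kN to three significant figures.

P_cr ∝ 1/K², so P_cr,new = P_cr,old × (K_old/K_new)² = 2.47 × (2/1)²
= 2.47 × 4.000 = 9.88 kN

P_cr ≈ 9.88 kN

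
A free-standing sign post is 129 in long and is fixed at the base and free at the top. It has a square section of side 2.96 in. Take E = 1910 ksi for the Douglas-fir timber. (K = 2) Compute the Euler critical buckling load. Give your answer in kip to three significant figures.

I = a⁴/12 = 2.96⁴/12 = 6.397 in⁴
Effective length L_e = K·L = 2 × 129 = 258.0 in
P_cr = π²EI / L_e² = π² × 1910×10³ × 6.397 / 258.0² = 1.812×10^3 lb

P_cr ≈ 1.81 kip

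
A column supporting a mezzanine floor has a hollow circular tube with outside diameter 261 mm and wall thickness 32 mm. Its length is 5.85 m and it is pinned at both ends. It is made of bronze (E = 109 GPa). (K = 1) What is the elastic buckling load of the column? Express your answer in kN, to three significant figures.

P_cr ≈ 4840 kN

Inner diameter d_i = 261 − 2×32 = 197.0 mm
I = π(d_o⁴ − d_i⁴)/64 = π(261⁴ − 197.0⁴)/64 = 1.539×10^8 mm⁴
I = 1.539×10^8 mm⁴ = 1.539×10^-4 m⁴
Effective length L_e = K·L = 1 × 5.85 = 5.850 m
P_cr = π²EI / L_e² = π² × 109×10⁹ × 1.539×10^-4 / 5.850² = 4.836×10^6 N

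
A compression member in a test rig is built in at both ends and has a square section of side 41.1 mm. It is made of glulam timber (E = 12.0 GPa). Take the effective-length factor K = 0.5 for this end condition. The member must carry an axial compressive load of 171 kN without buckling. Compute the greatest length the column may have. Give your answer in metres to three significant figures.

L_max ≈ 0.812 m

I = a⁴/12 = 41.1⁴/12 = 2.378×10^5 mm⁴
I = 2.378×10^-7 m⁴
At the buckling limit P_cr = P = 1.710×10^5 N
From P_cr = π²EI/(K·L)²:  L = (1/K)·√(π²EI/P_cr) = (1/0.5)·√(π²×1.20×10^10×2.378×10^-7/1.710×10^5)
L = 0.812 m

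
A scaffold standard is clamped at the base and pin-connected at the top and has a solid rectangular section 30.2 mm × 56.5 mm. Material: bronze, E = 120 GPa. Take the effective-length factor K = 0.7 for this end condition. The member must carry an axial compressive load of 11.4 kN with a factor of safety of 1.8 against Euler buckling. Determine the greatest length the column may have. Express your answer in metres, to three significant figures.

Buckling occurs about the weak axis: I_min = h·b³/12 with b = 30.2 mm (the shorter side).
I_min = 56.5×30.2³/12 = 1.297×10^5 mm⁴
I = 1.297×10^-7 m⁴
Required critical load P_cr = n·P = 1.8 × 11.4 = 20.52 kN = 2.052×10^4 N
From P_cr = π²EI/(K·L)²:  L = (1/K)·√(π²EI/P_cr) = (1/0.7)·√(π²×1.20×10^11×1.297×10^-7/2.052×10^4)
L = 3.91 m

L_max ≈ 3.91 m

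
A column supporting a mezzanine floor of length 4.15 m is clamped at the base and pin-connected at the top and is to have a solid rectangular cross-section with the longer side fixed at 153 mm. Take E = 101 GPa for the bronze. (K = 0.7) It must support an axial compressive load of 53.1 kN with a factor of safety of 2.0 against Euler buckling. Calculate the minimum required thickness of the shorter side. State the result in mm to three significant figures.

b ≈ 41.3 mm

Required P_cr = n·P = 2.0 × 53.1 = 106.2 kN
L_e = K·L = 0.7 × 4.15 = 2.905 m
Required I = P_cr·L_e²/(π²E) = 1.062×10^5 × 2.905² / (π² × 1.01×10^11) = 8.991×10^-7 m⁴
I_req = 8.991×10^5 mm⁴
Rectangle, weak axis: I_min = h·b³/12 with h = 153 mm fixed  ⇒  b = (12I/h)^(1/3) = 41.3 mm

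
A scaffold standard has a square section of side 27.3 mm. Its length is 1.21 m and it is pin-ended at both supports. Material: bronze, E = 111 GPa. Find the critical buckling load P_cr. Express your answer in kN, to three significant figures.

I = a⁴/12 = 27.3⁴/12 = 4.629×10^4 mm⁴
I = 4.629×10^4 mm⁴ = 4.629×10^-8 m⁴
Effective length L_e = K·L = 1 × 1.21 = 1.210 m
P_cr = π²EI / L_e² = π² × 111×10⁹ × 4.629×10^-8 / 1.210² = 3.464×10^4 N

P_cr ≈ 34.6 kN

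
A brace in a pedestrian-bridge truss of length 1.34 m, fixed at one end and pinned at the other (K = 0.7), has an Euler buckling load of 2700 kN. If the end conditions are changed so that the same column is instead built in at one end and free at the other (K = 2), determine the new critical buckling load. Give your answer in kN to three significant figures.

P_cr ≈ 331 kN

P_cr ∝ 1/K², so P_cr,new = P_cr,old × (K_old/K_new)² = 2700 × (0.7/2)²
= 2700 × 0.1225 = 331 kN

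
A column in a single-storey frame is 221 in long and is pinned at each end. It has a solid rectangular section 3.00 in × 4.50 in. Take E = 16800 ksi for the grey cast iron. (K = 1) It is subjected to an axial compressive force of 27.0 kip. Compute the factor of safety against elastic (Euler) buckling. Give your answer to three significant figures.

n ≈ 1.27

Buckling occurs about the weak axis: I_min = h·b³/12 with b = 3.00 in (the shorter side).
I_min = 4.50×3.00³/12 = 10.12 in⁴
Effective length L_e = K·L = 1 × 221 = 221.0 in
P_cr = π²EI / L_e² = π² × 16800×10³ × 10.12 / 221.0² = 3.437×10^4 lb
Factor of safety n = P_cr / P = 34.373 / 27.0 = 1.27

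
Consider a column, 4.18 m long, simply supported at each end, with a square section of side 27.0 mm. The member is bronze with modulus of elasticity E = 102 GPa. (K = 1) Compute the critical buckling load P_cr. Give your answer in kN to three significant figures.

I = a⁴/12 = 27.0⁴/12 = 4.429×10^4 mm⁴
I = 4.429×10^4 mm⁴ = 4.429×10^-8 m⁴
Effective length L_e = K·L = 1 × 4.18 = 4.180 m
P_cr = π²EI / L_e² = π² × 102×10⁹ × 4.429×10^-8 / 4.180² = 2.552×10^3 N

P_cr ≈ 2.55 kN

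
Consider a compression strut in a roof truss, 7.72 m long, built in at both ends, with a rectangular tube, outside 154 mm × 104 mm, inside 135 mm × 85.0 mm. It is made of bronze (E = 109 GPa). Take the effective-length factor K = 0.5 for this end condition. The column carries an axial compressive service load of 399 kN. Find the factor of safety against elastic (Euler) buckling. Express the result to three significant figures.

n ≈ 1.36

Weak-axis I_min = (h_o·b_o³ − h_i·b_i³)/12 with b_o = 104, b_i = 85.00 mm (shorter outer/inner sides).
I_min = (154×104³ − 135.0×85.00³)/12 = 7.527×10^6 mm⁴
I = 7.527×10^6 mm⁴ = 7.527×10^-6 m⁴
Effective length L_e = K·L = 0.5 × 7.72 = 3.860 m
P_cr = π²EI / L_e² = π² × 109×10⁹ × 7.527×10^-6 / 3.860² = 5.435×10^5 N
Factor of safety n = P_cr / P = 543.46 / 399 = 1.36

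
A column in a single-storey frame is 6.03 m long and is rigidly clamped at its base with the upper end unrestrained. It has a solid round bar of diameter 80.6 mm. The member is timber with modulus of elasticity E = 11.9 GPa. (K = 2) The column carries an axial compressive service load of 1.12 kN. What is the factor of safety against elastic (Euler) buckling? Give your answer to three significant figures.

I = πd⁴/64 = π×80.6⁴/64 = 2.072×10^6 mm⁴
I = 2.072×10^6 mm⁴ = 2.072×10^-6 m⁴
Effective length L_e = K·L = 2 × 6.03 = 12.06 m
P_cr = π²EI / L_e² = π² × 11.9×10⁹ × 2.072×10^-6 / 12.06² = 1.673×10^3 N
Factor of safety n = P_cr / P = 1.6729 / 1.12 = 1.49

n ≈ 1.49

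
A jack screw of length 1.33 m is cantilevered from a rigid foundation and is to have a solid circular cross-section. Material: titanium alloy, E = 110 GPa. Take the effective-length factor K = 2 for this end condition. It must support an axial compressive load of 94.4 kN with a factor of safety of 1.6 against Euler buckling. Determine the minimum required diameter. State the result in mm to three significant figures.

d ≈ 66.9 mm

Required P_cr = n·P = 1.6 × 94.4 = 151.0 kN
L_e = K·L = 2 × 1.33 = 2.660 m
Required I = P_cr·L_e²/(π²E) = 1.510×10^5 × 2.660² / (π² × 1.10×10^11) = 9.844×10^-7 m⁴
I_req = 9.844×10^5 mm⁴
Solid circle: I = πd⁴/64  ⇒  d = (64I/π)^(1/4) = (64×9.844×10^5/π)^(1/4) = 66.9 mm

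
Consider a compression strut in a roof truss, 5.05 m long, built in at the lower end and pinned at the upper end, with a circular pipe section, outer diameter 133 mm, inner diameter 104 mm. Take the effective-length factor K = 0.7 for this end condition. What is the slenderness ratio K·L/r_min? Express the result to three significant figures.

λ ≈ 83.8

d_o = 133 mm, d_i = 104 mm
I = π(d_o⁴ − d_i⁴)/64 = π(133⁴ − 104.0⁴)/64 = 9.617×10^6 mm⁴
A = 5.398×10^3 mm²;  r_min = √(I/A) = √(9.617×10^6/5.398×10^3) = 42.21 mm
L_e = K·L = 0.7 × 5.05 m = 3.535 m = 3535.0 mm
λ = L_e / r_min = 3535.0 / 42.21 = 83.8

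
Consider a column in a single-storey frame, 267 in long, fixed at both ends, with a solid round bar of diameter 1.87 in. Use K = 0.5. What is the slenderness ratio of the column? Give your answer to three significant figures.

λ ≈ 286

I = πd⁴/64 = π×1.87⁴/64 = 0.6003 in⁴
A = 2.746 in²;  r_min = √(I/A) = √(0.6003/2.746) = 0.4675 in
L_e = K·L = 0.5 × 267 = 133.5 in
λ = L_e / r_min = 133.50 / 0.4675 = 286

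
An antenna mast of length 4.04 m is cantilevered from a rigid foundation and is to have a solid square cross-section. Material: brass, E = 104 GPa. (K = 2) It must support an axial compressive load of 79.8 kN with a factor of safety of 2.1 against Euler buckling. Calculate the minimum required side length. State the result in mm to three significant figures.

a ≈ 106 mm

Required P_cr = n·P = 2.1 × 79.8 = 167.6 kN
L_e = K·L = 2 × 4.04 = 8.080 m
Required I = P_cr·L_e²/(π²E) = 1.676×10^5 × 8.080² / (π² × 1.04×10^11) = 1.066×10^-5 m⁴
I_req = 1.066×10^7 mm⁴
Solid square: I = a⁴/12  ⇒  a = (12I)^(1/4) = (12×1.066×10^7)^(1/4) = 106 mm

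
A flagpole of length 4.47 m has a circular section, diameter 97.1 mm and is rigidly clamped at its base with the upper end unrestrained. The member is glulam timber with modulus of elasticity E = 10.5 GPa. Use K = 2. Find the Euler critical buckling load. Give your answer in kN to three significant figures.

I = πd⁴/64 = π×97.1⁴/64 = 4.364×10^6 mm⁴
I = 4.364×10^6 mm⁴ = 4.364×10^-6 m⁴
Effective length L_e = K·L = 2 × 4.47 = 8.940 m
P_cr = π²EI / L_e² = π² × 10.5×10⁹ × 4.364×10^-6 / 8.940² = 5.658×10^3 N

P_cr ≈ 5.66 kN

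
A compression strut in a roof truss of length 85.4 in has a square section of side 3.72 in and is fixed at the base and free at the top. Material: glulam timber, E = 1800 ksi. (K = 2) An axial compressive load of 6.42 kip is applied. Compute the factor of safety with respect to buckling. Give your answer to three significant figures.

n ≈ 1.51

I = a⁴/12 = 3.72⁴/12 = 15.96 in⁴
Effective length L_e = K·L = 2 × 85.4 = 170.8 in
P_cr = π²EI / L_e² = π² × 1800×10³ × 15.96 / 170.8² = 9.718×10^3 lb
Factor of safety n = P_cr / P = 9.7182 / 6.42 = 1.51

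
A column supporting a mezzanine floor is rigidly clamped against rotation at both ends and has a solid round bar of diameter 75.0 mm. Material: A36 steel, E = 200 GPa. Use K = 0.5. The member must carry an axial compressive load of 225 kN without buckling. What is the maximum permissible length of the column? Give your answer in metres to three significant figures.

I = πd⁴/64 = π×75.0⁴/64 = 1.553×10^6 mm⁴
I = 1.553×10^-6 m⁴
At the buckling limit P_cr = P = 2.250×10^5 N
From P_cr = π²EI/(K·L)²:  L = (1/K)·√(π²EI/P_cr) = (1/0.5)·√(π²×2.00×10^11×1.553×10^-6/2.250×10^5)
L = 7.38 m

L_max ≈ 7.38 m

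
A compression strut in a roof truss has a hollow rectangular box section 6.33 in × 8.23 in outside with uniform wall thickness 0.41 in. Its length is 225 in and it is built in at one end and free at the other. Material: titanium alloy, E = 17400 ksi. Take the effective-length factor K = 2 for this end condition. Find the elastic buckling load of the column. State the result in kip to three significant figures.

Inner dimensions: h_i = 8.23 − 2×0.41 = 7.410 in, b_i = 6.33 − 2×0.41 = 5.510 in
Weak-axis I_min = (h_o·b_o³ − h_i·b_i³)/12 with b_o = 6.33, b_i = 5.510 in (shorter outer/inner sides).
I_min = (8.23×6.33³ − 7.410×5.510³)/12 = 70.65 in⁴
Effective length L_e = K·L = 2 × 225 = 450.0 in
P_cr = π²EI / L_e² = π² × 17400×10³ × 70.65 / 450.0² = 5.992×10^4 lb

P_cr ≈ 59.9 kip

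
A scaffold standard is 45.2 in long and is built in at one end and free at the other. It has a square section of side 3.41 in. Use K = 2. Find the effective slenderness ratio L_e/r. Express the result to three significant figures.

I = a⁴/12 = 3.41⁴/12 = 11.27 in⁴
A = 11.63 in²;  r_min = √(I/A) = √(11.27/11.63) = 0.9844 in
L_e = K·L = 2 × 45.2 = 90.40 in
λ = L_e / r_min = 90.400 / 0.9844 = 91.8

λ ≈ 91.8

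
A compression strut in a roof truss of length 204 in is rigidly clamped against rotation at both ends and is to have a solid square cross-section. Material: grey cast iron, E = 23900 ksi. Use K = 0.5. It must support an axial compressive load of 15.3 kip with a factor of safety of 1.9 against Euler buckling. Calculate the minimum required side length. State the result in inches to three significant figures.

Required P_cr = n·P = 1.9 × 15.3 = 29.07 kip
L_e = K·L = 0.5 × 204 = 102.0 in
Required I = P_cr·L_e²/(π²E) = 2.907×10^4 × 102.0² / (π² × 2.39×10^7) = 1.282 in⁴
Solid square: I = a⁴/12  ⇒  a = (12I)^(1/4) = (12×1.282)^(1/4) = 1.98 in

a ≈ 1.98 in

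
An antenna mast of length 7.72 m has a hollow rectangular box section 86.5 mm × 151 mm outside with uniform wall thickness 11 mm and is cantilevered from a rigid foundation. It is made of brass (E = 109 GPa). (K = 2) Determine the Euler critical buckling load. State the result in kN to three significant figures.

Inner dimensions: h_i = 151 − 2×11 = 129.0 mm, b_i = 86.5 − 2×11 = 64.50 mm
Weak-axis I_min = (h_o·b_o³ − h_i·b_i³)/12 with b_o = 86.5, b_i = 64.50 mm (shorter outer/inner sides).
I_min = (151×86.5³ − 129.0×64.50³)/12 = 5.260×10^6 mm⁴
I = 5.260×10^6 mm⁴ = 5.260×10^-6 m⁴
Effective length L_e = K·L = 2 × 7.72 = 15.44 m
P_cr = π²EI / L_e² = π² × 109×10⁹ × 5.260×10^-6 / 15.44² = 2.373×10^4 N

P_cr ≈ 23.7 kN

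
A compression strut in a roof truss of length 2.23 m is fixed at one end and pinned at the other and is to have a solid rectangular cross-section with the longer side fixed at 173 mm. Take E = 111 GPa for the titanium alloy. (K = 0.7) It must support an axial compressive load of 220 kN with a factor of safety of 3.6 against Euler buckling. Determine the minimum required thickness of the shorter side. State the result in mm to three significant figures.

b ≈ 49.6 mm

Required P_cr = n·P = 3.6 × 220 = 792.0 kN
L_e = K·L = 0.7 × 2.23 = 1.561 m
Required I = P_cr·L_e²/(π²E) = 7.920×10^5 × 1.561² / (π² × 1.11×10^11) = 1.762×10^-6 m⁴
I_req = 1.762×10^6 mm⁴
Rectangle, weak axis: I_min = h·b³/12 with h = 173 mm fixed  ⇒  b = (12I/h)^(1/3) = 49.6 mm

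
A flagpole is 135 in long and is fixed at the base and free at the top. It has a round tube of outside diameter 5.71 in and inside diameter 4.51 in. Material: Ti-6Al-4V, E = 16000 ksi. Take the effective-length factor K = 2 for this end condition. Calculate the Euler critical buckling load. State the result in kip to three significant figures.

d_o = 5.71 in, d_i = 4.51 in
I = π(d_o⁴ − d_i⁴)/64 = π(5.71⁴ − 4.510⁴)/64 = 31.87 in⁴
Effective length L_e = K·L = 2 × 135 = 270.0 in
P_cr = π²EI / L_e² = π² × 16000×10³ × 31.87 / 270.0² = 6.904×10^4 lb

P_cr ≈ 69.0 kip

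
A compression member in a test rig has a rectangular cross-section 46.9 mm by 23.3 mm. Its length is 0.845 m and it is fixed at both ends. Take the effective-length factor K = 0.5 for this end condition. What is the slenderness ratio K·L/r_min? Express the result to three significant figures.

Buckling occurs about the weak axis: I_min = h·b³/12 with b = 23.3 mm (the shorter side).
I_min = 46.9×23.3³/12 = 4.944×10^4 mm⁴
A = 1.093×10^3 mm²;  r_min = √(I/A) = √(4.944×10^4/1.093×10^3) = 6.726 mm
L_e = K·L = 0.5 × 0.845 m = 0.4225 m = 422.50 mm
λ = L_e / r_min = 422.50 / 6.726 = 62.8

λ ≈ 62.8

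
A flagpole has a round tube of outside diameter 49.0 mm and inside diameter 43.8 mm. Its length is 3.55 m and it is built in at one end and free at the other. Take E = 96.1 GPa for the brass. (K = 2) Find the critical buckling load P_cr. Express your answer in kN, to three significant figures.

P_cr ≈ 1.93 kN

d_o = 49.0 mm, d_i = 43.8 mm
I = π(d_o⁴ − d_i⁴)/64 = π(49.0⁴ − 43.80⁴)/64 = 1.023×10^5 mm⁴
I = 1.023×10^5 mm⁴ = 1.023×10^-7 m⁴
Effective length L_e = K·L = 2 × 3.55 = 7.100 m
P_cr = π²EI / L_e² = π² × 96.1×10⁹ × 1.023×10^-7 / 7.100² = 1.925×10^3 N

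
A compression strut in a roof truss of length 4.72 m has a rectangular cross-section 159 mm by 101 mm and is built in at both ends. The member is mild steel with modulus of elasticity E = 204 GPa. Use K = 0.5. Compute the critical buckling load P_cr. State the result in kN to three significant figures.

Buckling occurs about the weak axis: I_min = h·b³/12 with b = 101 mm (the shorter side).
I_min = 159×101³/12 = 1.365×10^7 mm⁴
I = 1.365×10^7 mm⁴ = 1.365×10^-5 m⁴
Effective length L_e = K·L = 0.5 × 4.72 = 2.360 m
P_cr = π²EI / L_e² = π² × 204×10⁹ × 1.365×10^-5 / 2.360² = 4.935×10^6 N

P_cr ≈ 4930 kN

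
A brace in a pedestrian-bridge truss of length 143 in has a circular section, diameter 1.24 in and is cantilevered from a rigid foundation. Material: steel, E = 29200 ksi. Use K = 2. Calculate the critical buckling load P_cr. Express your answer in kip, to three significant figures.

P_cr ≈ 0.409 kip

I = πd⁴/64 = π×1.24⁴/64 = 0.1161 in⁴
Effective length L_e = K·L = 2 × 143 = 286.0 in
P_cr = π²EI / L_e² = π² × 29200×10³ × 0.1161 / 286.0² = 408.9 lb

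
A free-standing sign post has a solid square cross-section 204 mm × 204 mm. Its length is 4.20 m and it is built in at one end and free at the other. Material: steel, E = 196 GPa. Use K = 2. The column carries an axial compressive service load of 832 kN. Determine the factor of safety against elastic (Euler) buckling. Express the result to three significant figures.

n ≈ 4.76

I = a⁴/12 = 204⁴/12 = 1.443×10^8 mm⁴
I = 1.443×10^8 mm⁴ = 1.443×10^-4 m⁴
Effective length L_e = K·L = 2 × 4.20 = 8.400 m
P_cr = π²EI / L_e² = π² × 196×10⁹ × 1.443×10^-4 / 8.400² = 3.957×10^6 N
Factor of safety n = P_cr / P = 3956.7 / 832 = 4.76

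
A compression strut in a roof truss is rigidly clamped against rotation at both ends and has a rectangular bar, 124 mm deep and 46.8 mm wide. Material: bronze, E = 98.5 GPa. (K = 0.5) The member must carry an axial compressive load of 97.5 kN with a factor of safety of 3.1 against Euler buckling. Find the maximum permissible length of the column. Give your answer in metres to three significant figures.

L_max ≈ 3.69 m

Buckling occurs about the weak axis: I_min = h·b³/12 with b = 46.8 mm (the shorter side).
I_min = 124×46.8³/12 = 1.059×10^6 mm⁴
I = 1.059×10^-6 m⁴
Required critical load P_cr = n·P = 3.1 × 97.5 = 302.2 kN = 3.022×10^5 N
From P_cr = π²EI/(K·L)²:  L = (1/K)·√(π²EI/P_cr) = (1/0.5)·√(π²×9.85×10^10×1.059×10^-6/3.022×10^5)
L = 3.69 m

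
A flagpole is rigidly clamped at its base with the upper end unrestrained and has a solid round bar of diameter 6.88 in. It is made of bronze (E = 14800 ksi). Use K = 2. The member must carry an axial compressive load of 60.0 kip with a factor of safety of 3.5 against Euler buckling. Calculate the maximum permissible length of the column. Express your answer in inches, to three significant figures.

I = πd⁴/64 = π×6.88⁴/64 = 110.0 in⁴
Required critical load P_cr = n·P = 3.5 × 60.0 = 210.0 kip = 2.100×10^5 lb
From P_cr = π²EI/(K·L)²:  L = (1/K)·√(π²EI/P_cr) = (1/2)·√(π²×1.48×10^7×110.0/2.100×10^5)
L = 138 in

L_max ≈ 138 in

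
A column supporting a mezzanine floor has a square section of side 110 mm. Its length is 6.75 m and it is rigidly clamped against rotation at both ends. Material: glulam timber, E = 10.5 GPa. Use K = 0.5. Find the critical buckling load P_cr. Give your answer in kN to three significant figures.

P_cr ≈ 111 kN

I = a⁴/12 = 110⁴/12 = 1.220×10^7 mm⁴
I = 1.220×10^7 mm⁴ = 1.220×10^-5 m⁴
Effective length L_e = K·L = 0.5 × 6.75 = 3.375 m
P_cr = π²EI / L_e² = π² × 10.5×10⁹ × 1.220×10^-5 / 3.375² = 1.110×10^5 N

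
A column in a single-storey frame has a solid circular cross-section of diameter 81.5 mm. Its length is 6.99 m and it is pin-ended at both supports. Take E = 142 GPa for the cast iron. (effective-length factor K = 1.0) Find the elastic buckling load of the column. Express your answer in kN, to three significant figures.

I = πd⁴/64 = π×81.5⁴/64 = 2.166×10^6 mm⁴
I = 2.166×10^6 mm⁴ = 2.166×10^-6 m⁴
Effective length L_e = K·L = 1 × 6.99 = 6.990 m
P_cr = π²EI / L_e² = π² × 142×10⁹ × 2.166×10^-6 / 6.990² = 6.212×10^4 N

P_cr ≈ 62.1 kN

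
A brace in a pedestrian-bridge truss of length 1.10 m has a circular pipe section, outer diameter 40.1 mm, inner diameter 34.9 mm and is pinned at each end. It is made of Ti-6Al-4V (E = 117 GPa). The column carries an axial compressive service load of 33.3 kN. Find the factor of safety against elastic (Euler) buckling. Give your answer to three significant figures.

n ≈ 1.55

d_o = 40.1 mm, d_i = 34.9 mm
I = π(d_o⁴ − d_i⁴)/64 = π(40.1⁴ − 34.90⁴)/64 = 5.410×10^4 mm⁴
I = 5.410×10^4 mm⁴ = 5.410×10^-8 m⁴
Effective length L_e = K·L = 1 × 1.10 = 1.100 m
P_cr = π²EI / L_e² = π² × 117×10⁹ × 5.410×10^-8 / 1.100² = 5.163×10^4 N
Factor of safety n = P_cr / P = 51.631 / 33.3 = 1.55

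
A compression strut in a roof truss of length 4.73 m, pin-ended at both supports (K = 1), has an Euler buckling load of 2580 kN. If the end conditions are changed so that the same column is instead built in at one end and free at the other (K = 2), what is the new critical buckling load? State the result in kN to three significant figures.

P_cr ≈ 645 kN

P_cr ∝ 1/K², so P_cr,new = P_cr,old × (K_old/K_new)² = 2580 × (1/2)²
= 2580 × 0.2500 = 645 kN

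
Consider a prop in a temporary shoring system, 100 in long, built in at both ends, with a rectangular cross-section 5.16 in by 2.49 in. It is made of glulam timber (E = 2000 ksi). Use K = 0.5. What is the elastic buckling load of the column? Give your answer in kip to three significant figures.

Buckling occurs about the weak axis: I_min = h·b³/12 with b = 2.49 in (the shorter side).
I_min = 5.16×2.49³/12 = 6.638 in⁴
Effective length L_e = K·L = 0.5 × 100 = 50.00 in
P_cr = π²EI / L_e² = π² × 2000×10³ × 6.638 / 50.00² = 5.242×10^4 lb

P_cr ≈ 52.4 kip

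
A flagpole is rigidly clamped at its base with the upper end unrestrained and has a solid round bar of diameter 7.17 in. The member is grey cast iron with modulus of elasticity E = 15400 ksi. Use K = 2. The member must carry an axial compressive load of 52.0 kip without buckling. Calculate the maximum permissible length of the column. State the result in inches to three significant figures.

I = πd⁴/64 = π×7.17⁴/64 = 129.7 in⁴
At the buckling limit P_cr = P = 5.200×10^4 lb
From P_cr = π²EI/(K·L)²:  L = (1/K)·√(π²EI/P_cr) = (1/2)·√(π²×1.54×10^7×129.7/5.200×10^4)
L = 308 in

L_max ≈ 308 in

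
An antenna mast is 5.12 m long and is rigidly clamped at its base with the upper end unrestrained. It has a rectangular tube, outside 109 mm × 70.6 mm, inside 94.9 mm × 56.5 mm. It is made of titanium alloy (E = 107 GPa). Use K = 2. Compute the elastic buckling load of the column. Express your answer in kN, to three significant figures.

Weak-axis I_min = (h_o·b_o³ − h_i·b_i³)/12 with b_o = 70.6, b_i = 56.50 mm (shorter outer/inner sides).
I_min = (109×70.6³ − 94.90×56.50³)/12 = 1.770×10^6 mm⁴
I = 1.770×10^6 mm⁴ = 1.770×10^-6 m⁴
Effective length L_e = K·L = 2 × 5.12 = 10.24 m
P_cr = π²EI / L_e² = π² × 107×10⁹ × 1.770×10^-6 / 10.24² = 1.783×10^4 N

P_cr ≈ 17.8 kN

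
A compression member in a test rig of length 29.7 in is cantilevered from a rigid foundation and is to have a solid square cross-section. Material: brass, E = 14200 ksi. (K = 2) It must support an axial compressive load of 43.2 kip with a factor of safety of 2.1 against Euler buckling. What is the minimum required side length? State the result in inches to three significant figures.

a ≈ 2.29 in

Required P_cr = n·P = 2.1 × 43.2 = 90.72 kip
L_e = K·L = 2 × 29.7 = 59.40 in
Required I = P_cr·L_e²/(π²E) = 9.072×10^4 × 59.40² / (π² × 1.42×10^7) = 2.284 in⁴
Solid square: I = a⁴/12  ⇒  a = (12I)^(1/4) = (12×2.284)^(1/4) = 2.29 in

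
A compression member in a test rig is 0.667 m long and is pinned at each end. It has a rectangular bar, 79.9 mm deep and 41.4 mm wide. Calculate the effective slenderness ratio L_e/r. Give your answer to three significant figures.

Buckling occurs about the weak axis: I_min = h·b³/12 with b = 41.4 mm (the shorter side).
I_min = 79.9×41.4³/12 = 4.725×10^5 mm⁴
A = 3.308×10^3 mm²;  r_min = √(I/A) = √(4.725×10^5/3.308×10^3) = 11.95 mm
L_e = K·L = 1 × 0.667 m = 0.6670 m = 667.00 mm
λ = L_e / r_min = 667.00 / 11.95 = 55.8

λ ≈ 55.8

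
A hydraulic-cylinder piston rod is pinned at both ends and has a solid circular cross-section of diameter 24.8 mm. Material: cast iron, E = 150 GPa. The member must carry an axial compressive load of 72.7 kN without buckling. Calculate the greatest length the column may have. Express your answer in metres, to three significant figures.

L_max ≈ 0.615 m

I = πd⁴/64 = π×24.8⁴/64 = 1.857×10^4 mm⁴
I = 1.857×10^-8 m⁴
At the buckling limit P_cr = P = 7.270×10^4 N
From P_cr = π²EI/(K·L)²:  L = (1/K)·√(π²EI/P_cr) = (1/1)·√(π²×1.50×10^11×1.857×10^-8/7.270×10^4)
L = 0.615 m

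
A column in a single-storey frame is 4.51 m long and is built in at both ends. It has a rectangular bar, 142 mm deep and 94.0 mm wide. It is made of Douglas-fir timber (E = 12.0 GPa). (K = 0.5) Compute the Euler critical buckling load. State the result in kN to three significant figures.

P_cr ≈ 229 kN

Buckling occurs about the weak axis: I_min = h·b³/12 with b = 94.0 mm (the shorter side).
I_min = 142×94.0³/12 = 9.829×10^6 mm⁴
I = 9.829×10^6 mm⁴ = 9.829×10^-6 m⁴
Effective length L_e = K·L = 0.5 × 4.51 = 2.255 m
P_cr = π²EI / L_e² = π² × 12.0×10⁹ × 9.829×10^-6 / 2.255² = 2.289×10^5 N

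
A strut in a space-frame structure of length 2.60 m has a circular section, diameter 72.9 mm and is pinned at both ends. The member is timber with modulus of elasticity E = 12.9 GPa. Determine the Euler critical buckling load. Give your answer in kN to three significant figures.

I = πd⁴/64 = π×72.9⁴/64 = 1.386×10^6 mm⁴
I = 1.386×10^6 mm⁴ = 1.386×10^-6 m⁴
Effective length L_e = K·L = 1 × 2.60 = 2.600 m
P_cr = π²EI / L_e² = π² × 12.9×10⁹ × 1.386×10^-6 / 2.600² = 2.611×10^4 N

P_cr ≈ 26.1 kN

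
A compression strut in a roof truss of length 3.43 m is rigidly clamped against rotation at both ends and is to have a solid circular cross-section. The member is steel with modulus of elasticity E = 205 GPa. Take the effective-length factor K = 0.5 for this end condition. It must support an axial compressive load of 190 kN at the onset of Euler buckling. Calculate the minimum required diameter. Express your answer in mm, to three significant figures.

d ≈ 48.7 mm

L_e = K·L = 0.5 × 3.43 = 1.715 m
Required I = P_cr·L_e²/(π²E) = 1.900×10^5 × 1.715² / (π² × 2.05×10^11) = 2.762×10^-7 m⁴
I_req = 2.762×10^5 mm⁴
Solid circle: I = πd⁴/64  ⇒  d = (64I/π)^(1/4) = (64×2.762×10^5/π)^(1/4) = 48.7 mm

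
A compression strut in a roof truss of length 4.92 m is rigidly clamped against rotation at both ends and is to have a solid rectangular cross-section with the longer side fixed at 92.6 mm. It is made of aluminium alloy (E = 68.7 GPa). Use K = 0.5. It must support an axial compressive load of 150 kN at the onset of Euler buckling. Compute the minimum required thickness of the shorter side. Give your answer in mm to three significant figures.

b ≈ 55.8 mm

L_e = K·L = 0.5 × 4.92 = 2.460 m
Required I = P_cr·L_e²/(π²E) = 1.500×10^5 × 2.460² / (π² × 6.87×10^10) = 1.339×10^-6 m⁴
I_req = 1.339×10^6 mm⁴
Rectangle, weak axis: I_min = h·b³/12 with h = 92.6 mm fixed  ⇒  b = (12I/h)^(1/3) = 55.8 mm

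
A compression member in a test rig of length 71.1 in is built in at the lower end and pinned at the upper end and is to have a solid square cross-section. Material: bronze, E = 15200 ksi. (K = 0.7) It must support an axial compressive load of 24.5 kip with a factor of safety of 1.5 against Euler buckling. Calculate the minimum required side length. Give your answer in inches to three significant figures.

a ≈ 1.64 in

Required P_cr = n·P = 1.5 × 24.5 = 36.75 kip
L_e = K·L = 0.7 × 71.1 = 49.77 in
Required I = P_cr·L_e²/(π²E) = 3.675×10^4 × 49.77² / (π² × 1.52×10^7) = 0.6068 in⁴
Solid square: I = a⁴/12  ⇒  a = (12I)^(1/4) = (12×0.6068)^(1/4) = 1.64 in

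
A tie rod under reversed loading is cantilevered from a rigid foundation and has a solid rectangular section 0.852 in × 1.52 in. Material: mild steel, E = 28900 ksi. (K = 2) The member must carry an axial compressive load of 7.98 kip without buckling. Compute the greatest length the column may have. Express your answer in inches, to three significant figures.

Buckling occurs about the weak axis: I_min = h·b³/12 with b = 0.852 in (the shorter side).
I_min = 1.52×0.852³/12 = 7.834×10^-2 in⁴
At the buckling limit P_cr = P = 7.980×10^3 lb
From P_cr = π²EI/(K·L)²:  L = (1/K)·√(π²EI/P_cr) = (1/2)·√(π²×2.89×10^7×7.834×10^-2/7.980×10^3)
L = 26.5 in

L_max ≈ 26.5 in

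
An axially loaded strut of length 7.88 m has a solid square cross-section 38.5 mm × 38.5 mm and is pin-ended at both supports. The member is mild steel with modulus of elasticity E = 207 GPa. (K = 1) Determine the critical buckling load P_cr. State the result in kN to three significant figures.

P_cr ≈ 6.02 kN

I = a⁴/12 = 38.5⁴/12 = 1.831×10^5 mm⁴
I = 1.831×10^5 mm⁴ = 1.831×10^-7 m⁴
Effective length L_e = K·L = 1 × 7.88 = 7.880 m
P_cr = π²EI / L_e² = π² × 207×10⁹ × 1.831×10^-7 / 7.880² = 6.024×10^3 N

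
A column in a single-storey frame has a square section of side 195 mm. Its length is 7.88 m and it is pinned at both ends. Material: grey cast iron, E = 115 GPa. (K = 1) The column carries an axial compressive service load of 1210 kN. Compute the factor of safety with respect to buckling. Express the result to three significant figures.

I = a⁴/12 = 195⁴/12 = 1.205×10^8 mm⁴
I = 1.205×10^8 mm⁴ = 1.205×10^-4 m⁴
Effective length L_e = K·L = 1 × 7.88 = 7.880 m
P_cr = π²EI / L_e² = π² × 115×10⁹ × 1.205×10^-4 / 7.880² = 2.202×10^6 N
Factor of safety n = P_cr / P = 2202.4 / 1210 = 1.82

n ≈ 1.82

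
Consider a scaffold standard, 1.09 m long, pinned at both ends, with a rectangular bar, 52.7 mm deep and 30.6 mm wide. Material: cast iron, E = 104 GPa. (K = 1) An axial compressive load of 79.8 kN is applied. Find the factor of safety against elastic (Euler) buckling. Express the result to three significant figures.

n ≈ 1.36

Buckling occurs about the weak axis: I_min = h·b³/12 with b = 30.6 mm (the shorter side).
I_min = 52.7×30.6³/12 = 1.258×10^5 mm⁴
I = 1.258×10^5 mm⁴ = 1.258×10^-7 m⁴
Effective length L_e = K·L = 1 × 1.09 = 1.090 m
P_cr = π²EI / L_e² = π² × 104×10⁹ × 1.258×10^-7 / 1.090² = 1.087×10^5 N
Factor of safety n = P_cr / P = 108.71 / 79.8 = 1.36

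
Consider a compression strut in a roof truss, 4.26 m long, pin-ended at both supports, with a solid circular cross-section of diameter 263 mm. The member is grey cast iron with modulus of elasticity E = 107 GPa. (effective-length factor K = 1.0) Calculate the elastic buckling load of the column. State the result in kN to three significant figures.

I = πd⁴/64 = π×263⁴/64 = 2.349×10^8 mm⁴
I = 2.349×10^8 mm⁴ = 2.349×10^-4 m⁴
Effective length L_e = K·L = 1 × 4.26 = 4.260 m
P_cr = π²EI / L_e² = π² × 107×10⁹ × 2.349×10^-4 / 4.260² = 1.367×10^7 N

P_cr ≈ 13700 kN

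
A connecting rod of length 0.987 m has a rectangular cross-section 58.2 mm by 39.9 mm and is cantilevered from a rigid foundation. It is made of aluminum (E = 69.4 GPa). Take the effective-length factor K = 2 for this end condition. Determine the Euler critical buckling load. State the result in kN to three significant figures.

P_cr ≈ 54.2 kN

Buckling occurs about the weak axis: I_min = h·b³/12 with b = 39.9 mm (the shorter side).
I_min = 58.2×39.9³/12 = 3.081×10^5 mm⁴
I = 3.081×10^5 mm⁴ = 3.081×10^-7 m⁴
Effective length L_e = K·L = 2 × 0.987 = 1.974 m
P_cr = π²EI / L_e² = π² × 69.4×10⁹ × 3.081×10^-7 / 1.974² = 5.415×10^4 N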